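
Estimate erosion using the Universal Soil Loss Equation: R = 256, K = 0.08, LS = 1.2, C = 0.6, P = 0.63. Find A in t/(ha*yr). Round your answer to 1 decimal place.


Step 1: A = R * K * LS * C * P
Step 2: R * K = 256 * 0.08 = 20.48
Step 3: (R*K) * LS = 20.48 * 1.2 = 24.576
Step 4: * C * P = 24.576 * 0.6 * 0.63 = 9.3
Step 5: A = 9.3 t/(ha*yr)

9.3


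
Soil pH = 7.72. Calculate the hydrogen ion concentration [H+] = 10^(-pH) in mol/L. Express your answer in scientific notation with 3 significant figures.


Step 1: [H+] = 10^(-pH)
Step 2: [H+] = 10^(-7.72)
Step 3: [H+] = 1.91e-08 mol/L

1.91e-08


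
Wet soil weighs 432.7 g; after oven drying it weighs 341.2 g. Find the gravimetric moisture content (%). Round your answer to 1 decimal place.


Step 1: Water mass = wet - dry = 432.7 - 341.2 = 91.5 g
Step 2: w = 100 * water mass / dry mass
Step 3: w = 100 * 91.5 / 341.2 = 26.8%

26.8


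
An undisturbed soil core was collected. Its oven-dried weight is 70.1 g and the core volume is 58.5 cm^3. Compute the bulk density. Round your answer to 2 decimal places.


Step 1: Identify the formula: BD = dry mass / volume
Step 2: Substitute values: BD = 70.1 / 58.5
Step 3: BD = 1.2 g/cm^3

1.2


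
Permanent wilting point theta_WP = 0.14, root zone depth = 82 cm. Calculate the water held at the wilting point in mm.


Step 1: Water (mm) = theta_WP * depth * 10
Step 2: Water = 0.14 * 82 * 10
Step 3: Water = 114.8 mm

114.8


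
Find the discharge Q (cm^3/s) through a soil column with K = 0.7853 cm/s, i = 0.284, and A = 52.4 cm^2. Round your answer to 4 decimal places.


Step 1: Apply Darcy's law: Q = K * i * A
Step 2: Q = 0.7853 * 0.284 * 52.4
Step 3: Q = 11.6865 cm^3/s

11.6865


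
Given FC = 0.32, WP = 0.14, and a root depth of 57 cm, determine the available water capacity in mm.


Step 1: Available water = (FC - WP) * depth * 10
Step 2: AW = (0.32 - 0.14) * 57 * 10
Step 3: AW = 0.18 * 57 * 10
Step 4: AW = 102.6 mm

102.6


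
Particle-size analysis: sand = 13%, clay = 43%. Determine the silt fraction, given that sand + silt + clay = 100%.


Step 1: sand + silt + clay = 100%
Step 2: silt = 100 - sand - clay
Step 3: silt = 100 - 13 - 43
Step 4: silt = 44%

44


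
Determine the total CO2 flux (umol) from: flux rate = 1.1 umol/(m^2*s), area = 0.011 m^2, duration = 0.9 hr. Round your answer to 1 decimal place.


Step 1: Convert time to seconds: 0.9 hr * 3600 = 3240.0 s
Step 2: Total = flux * area * time_s
Step 3: Total = 1.1 * 0.011 * 3240.0
Step 4: Total = 39.2 umol

39.2


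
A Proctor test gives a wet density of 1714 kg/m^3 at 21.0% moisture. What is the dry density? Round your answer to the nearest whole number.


Step 1: Dry density = wet density / (1 + w/100)
Step 2: Dry density = 1714 / (1 + 21.0/100)
Step 3: Dry density = 1714 / 1.21
Step 4: Dry density = 1417 kg/m^3

1417


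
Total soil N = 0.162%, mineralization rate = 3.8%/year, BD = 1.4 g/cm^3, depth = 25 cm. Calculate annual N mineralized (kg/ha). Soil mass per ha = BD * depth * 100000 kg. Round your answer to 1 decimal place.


Step 1: Soil mass per ha = BD * depth * 100000 = 1.4 * 25 * 100000 = 3500000 kg
Step 2: Total N pool = soil mass * N%/100 = 3500000 * 0.162/100 = 5670.0 kg/ha
Step 3: N mineralized = N pool * rate%/100 = 5670.0 * 3.8/100 = 215.5 kg/ha/yr

215.5


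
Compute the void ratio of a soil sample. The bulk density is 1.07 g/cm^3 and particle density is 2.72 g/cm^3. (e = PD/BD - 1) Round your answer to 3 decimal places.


Step 1: e = PD / BD - 1
Step 2: e = 2.72 / 1.07 - 1
Step 3: e = 2.54206 - 1
Step 4: e = 1.542

1.542


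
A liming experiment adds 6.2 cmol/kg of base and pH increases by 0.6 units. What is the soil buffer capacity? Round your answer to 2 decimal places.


Step 1: BC = change in base / change in pH
Step 2: BC = 6.2 / 0.6
Step 3: BC = 10.33 cmol/(kg*pH unit)

10.33


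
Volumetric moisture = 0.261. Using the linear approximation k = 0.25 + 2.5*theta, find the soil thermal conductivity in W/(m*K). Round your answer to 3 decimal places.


Step 1: k = 0.25 + 2.5 * theta
Step 2: k = 0.25 + 2.5 * 0.261
Step 3: k = 0.25 + 0.653
Step 4: k = 0.903 W/(m*K)

0.903


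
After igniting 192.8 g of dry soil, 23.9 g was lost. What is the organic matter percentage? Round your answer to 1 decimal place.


Step 1: OM% = 100 * LOI / sample mass
Step 2: OM = 100 * 23.9 / 192.8
Step 3: OM = 12.4%

12.4


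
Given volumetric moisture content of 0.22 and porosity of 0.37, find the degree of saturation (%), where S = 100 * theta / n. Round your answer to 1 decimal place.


Step 1: S = 100 * theta_v / n
Step 2: S = 100 * 0.22 / 0.37
Step 3: S = 59.5%

59.5


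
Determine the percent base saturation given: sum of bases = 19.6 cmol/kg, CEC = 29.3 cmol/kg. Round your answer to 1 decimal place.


Step 1: BS = 100 * (sum of bases) / CEC
Step 2: BS = 100 * 19.6 / 29.3
Step 3: BS = 66.9%

66.9


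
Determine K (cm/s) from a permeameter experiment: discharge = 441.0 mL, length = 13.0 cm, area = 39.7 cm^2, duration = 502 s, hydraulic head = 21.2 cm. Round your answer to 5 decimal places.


Step 1: K = Q * L / (A * t * h)
Step 2: Numerator = 441.0 * 13.0 = 5733.0
Step 3: Denominator = 39.7 * 502 * 21.2 = 422503.28
Step 4: K = 5733.0 / 422503.28 = 0.01357 cm/s

0.01357


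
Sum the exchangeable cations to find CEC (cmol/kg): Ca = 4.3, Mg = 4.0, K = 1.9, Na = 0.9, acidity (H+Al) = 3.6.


Step 1: CEC = Ca + Mg + K + Na + (H+Al)
Step 2: CEC = 4.3 + 4.0 + 1.9 + 0.9 + 3.6
Step 3: CEC = 14.7 cmol/kg

14.7


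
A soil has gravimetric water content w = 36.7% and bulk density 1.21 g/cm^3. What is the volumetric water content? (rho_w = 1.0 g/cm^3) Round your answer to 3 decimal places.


Step 1: theta = (w / 100) * BD / rho_w
Step 2: theta = (36.7 / 100) * 1.21 / 1.0
Step 3: theta = 0.367 * 1.21
Step 4: theta = 0.444

0.444


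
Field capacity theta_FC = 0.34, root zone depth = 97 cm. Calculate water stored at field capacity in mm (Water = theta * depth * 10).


Step 1: Water (mm) = theta_FC * depth (cm) * 10
Step 2: Water = 0.34 * 97 * 10
Step 3: Water = 329.8 mm

329.8


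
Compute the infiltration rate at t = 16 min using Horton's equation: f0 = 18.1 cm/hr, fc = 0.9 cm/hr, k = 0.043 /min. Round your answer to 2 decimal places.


Step 1: f = fc + (f0 - fc) * exp(-k * t)
Step 2: exp(-0.043 * 16) = 0.50258
Step 3: f = 0.9 + (18.1 - 0.9) * 0.50258
Step 4: f = 0.9 + 17.2 * 0.50258
Step 5: f = 9.54 cm/hr

9.54


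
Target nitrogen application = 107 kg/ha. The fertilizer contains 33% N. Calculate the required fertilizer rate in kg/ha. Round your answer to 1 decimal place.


Step 1: Fertilizer rate = target N / (N content / 100)
Step 2: Rate = 107 / (33 / 100)
Step 3: Rate = 107 / 0.33
Step 4: Rate = 324.2 kg/ha

324.2


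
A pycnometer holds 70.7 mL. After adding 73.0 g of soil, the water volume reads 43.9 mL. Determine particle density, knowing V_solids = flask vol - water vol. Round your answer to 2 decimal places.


Step 1: Volume of solids = flask volume - water volume with soil
Step 2: V_solids = 70.7 - 43.9 = 26.8 mL
Step 3: Particle density = mass / V_solids = 73.0 / 26.8 = 2.72 g/cm^3

2.72


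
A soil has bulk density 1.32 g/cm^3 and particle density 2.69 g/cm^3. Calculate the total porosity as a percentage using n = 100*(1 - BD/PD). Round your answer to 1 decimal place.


Step 1: Formula: n = 100 * (1 - BD / PD)
Step 2: n = 100 * (1 - 1.32 / 2.69)
Step 3: n = 100 * (1 - 0.49071)
Step 4: n = 50.9%

50.9


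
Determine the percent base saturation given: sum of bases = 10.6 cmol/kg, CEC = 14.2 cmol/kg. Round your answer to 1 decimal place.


Step 1: BS = 100 * (sum of bases) / CEC
Step 2: BS = 100 * 10.6 / 14.2
Step 3: BS = 74.6%

74.6


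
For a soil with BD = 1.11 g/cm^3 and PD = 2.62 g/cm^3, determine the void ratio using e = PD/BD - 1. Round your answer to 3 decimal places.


Step 1: e = PD / BD - 1
Step 2: e = 2.62 / 1.11 - 1
Step 3: e = 2.36036 - 1
Step 4: e = 1.36

1.36


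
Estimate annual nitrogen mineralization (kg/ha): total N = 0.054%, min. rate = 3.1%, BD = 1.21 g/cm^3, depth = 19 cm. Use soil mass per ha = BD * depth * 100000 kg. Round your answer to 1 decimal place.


Step 1: Soil mass per ha = BD * depth * 100000 = 1.21 * 19 * 100000 = 2299000 kg
Step 2: Total N pool = soil mass * N%/100 = 2299000 * 0.054/100 = 1241.46 kg/ha
Step 3: N mineralized = N pool * rate%/100 = 1241.46 * 3.1/100 = 38.5 kg/ha/yr

38.5


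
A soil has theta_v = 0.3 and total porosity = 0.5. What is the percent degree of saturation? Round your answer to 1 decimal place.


Step 1: S = 100 * theta_v / n
Step 2: S = 100 * 0.3 / 0.5
Step 3: S = 60.0%

60.0


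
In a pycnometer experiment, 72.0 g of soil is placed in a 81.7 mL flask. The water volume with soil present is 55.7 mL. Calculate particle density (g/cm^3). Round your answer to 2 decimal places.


Step 1: Volume of solids = flask volume - water volume with soil
Step 2: V_solids = 81.7 - 55.7 = 26.0 mL
Step 3: Particle density = mass / V_solids = 72.0 / 26.0 = 2.77 g/cm^3

2.77


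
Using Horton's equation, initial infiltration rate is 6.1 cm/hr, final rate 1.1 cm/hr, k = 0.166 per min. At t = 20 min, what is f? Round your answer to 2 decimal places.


Step 1: f = fc + (f0 - fc) * exp(-k * t)
Step 2: exp(-0.166 * 20) = 0.036153
Step 3: f = 1.1 + (6.1 - 1.1) * 0.036153
Step 4: f = 1.1 + 5.0 * 0.036153
Step 5: f = 1.28 cm/hr

1.28


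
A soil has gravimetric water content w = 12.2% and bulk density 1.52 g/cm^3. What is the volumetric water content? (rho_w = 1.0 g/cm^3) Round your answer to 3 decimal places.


Step 1: theta = (w / 100) * BD / rho_w
Step 2: theta = (12.2 / 100) * 1.52 / 1.0
Step 3: theta = 0.122 * 1.52
Step 4: theta = 0.185

0.185


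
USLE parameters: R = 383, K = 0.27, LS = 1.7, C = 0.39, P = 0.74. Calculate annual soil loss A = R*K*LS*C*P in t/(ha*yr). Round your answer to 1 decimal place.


Step 1: A = R * K * LS * C * P
Step 2: R * K = 383 * 0.27 = 103.41
Step 3: (R*K) * LS = 103.41 * 1.7 = 175.797
Step 4: * C * P = 175.797 * 0.39 * 0.74 = 50.7
Step 5: A = 50.7 t/(ha*yr)

50.7


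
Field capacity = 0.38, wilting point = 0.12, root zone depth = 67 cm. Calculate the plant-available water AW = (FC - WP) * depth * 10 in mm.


Step 1: Available water = (FC - WP) * depth * 10
Step 2: AW = (0.38 - 0.12) * 67 * 10
Step 3: AW = 0.26 * 67 * 10
Step 4: AW = 174.2 mm

174.2


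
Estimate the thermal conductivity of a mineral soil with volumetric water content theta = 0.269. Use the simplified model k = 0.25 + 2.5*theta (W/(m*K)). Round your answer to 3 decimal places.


Step 1: k = 0.25 + 2.5 * theta
Step 2: k = 0.25 + 2.5 * 0.269
Step 3: k = 0.25 + 0.673
Step 4: k = 0.923 W/(m*K)

0.923


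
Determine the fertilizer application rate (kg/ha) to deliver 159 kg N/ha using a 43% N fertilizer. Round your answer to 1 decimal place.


Step 1: Fertilizer rate = target N / (N content / 100)
Step 2: Rate = 159 / (43 / 100)
Step 3: Rate = 159 / 0.43
Step 4: Rate = 369.8 kg/ha

369.8


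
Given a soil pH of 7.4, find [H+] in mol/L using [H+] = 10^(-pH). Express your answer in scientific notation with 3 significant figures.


Step 1: [H+] = 10^(-pH)
Step 2: [H+] = 10^(-7.4)
Step 3: [H+] = 3.98e-08 mol/L

3.98e-08


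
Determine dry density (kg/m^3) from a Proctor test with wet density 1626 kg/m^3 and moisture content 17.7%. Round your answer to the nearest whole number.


Step 1: Dry density = wet density / (1 + w/100)
Step 2: Dry density = 1626 / (1 + 17.7/100)
Step 3: Dry density = 1626 / 1.177
Step 4: Dry density = 1381 kg/m^3

1381


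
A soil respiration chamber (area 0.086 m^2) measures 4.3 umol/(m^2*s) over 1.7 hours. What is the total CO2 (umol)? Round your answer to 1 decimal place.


Step 1: Convert time to seconds: 1.7 hr * 3600 = 6120.0 s
Step 2: Total = flux * area * time_s
Step 3: Total = 4.3 * 0.086 * 6120.0
Step 4: Total = 2263.2 umol

2263.2


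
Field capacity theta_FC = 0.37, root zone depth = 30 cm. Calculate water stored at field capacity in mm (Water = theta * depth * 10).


Step 1: Water (mm) = theta_FC * depth (cm) * 10
Step 2: Water = 0.37 * 30 * 10
Step 3: Water = 111.0 mm

111.0


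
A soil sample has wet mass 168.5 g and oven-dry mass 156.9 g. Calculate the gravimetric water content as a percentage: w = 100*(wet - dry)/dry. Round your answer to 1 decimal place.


Step 1: Water mass = wet - dry = 168.5 - 156.9 = 11.6 g
Step 2: w = 100 * water mass / dry mass
Step 3: w = 100 * 11.6 / 156.9 = 7.4%

7.4


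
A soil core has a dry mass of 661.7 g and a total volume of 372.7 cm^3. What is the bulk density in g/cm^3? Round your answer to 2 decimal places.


Step 1: Identify the formula: BD = dry mass / volume
Step 2: Substitute values: BD = 661.7 / 372.7
Step 3: BD = 1.78 g/cm^3

1.78


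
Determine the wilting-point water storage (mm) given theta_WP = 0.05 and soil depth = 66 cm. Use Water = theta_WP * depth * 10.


Step 1: Water (mm) = theta_WP * depth * 10
Step 2: Water = 0.05 * 66 * 10
Step 3: Water = 33.0 mm

33.0


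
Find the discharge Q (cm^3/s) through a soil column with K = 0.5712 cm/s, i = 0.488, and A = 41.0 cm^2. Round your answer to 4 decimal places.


Step 1: Apply Darcy's law: Q = K * i * A
Step 2: Q = 0.5712 * 0.488 * 41.0
Step 3: Q = 11.4286 cm^3/s

11.4286


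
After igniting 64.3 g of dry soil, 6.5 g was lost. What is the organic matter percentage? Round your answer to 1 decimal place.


Step 1: OM% = 100 * LOI / sample mass
Step 2: OM = 100 * 6.5 / 64.3
Step 3: OM = 10.1%

10.1


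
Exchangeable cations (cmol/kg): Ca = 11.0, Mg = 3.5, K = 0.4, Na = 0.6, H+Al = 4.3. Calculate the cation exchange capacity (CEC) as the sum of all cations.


Step 1: CEC = Ca + Mg + K + Na + (H+Al)
Step 2: CEC = 11.0 + 3.5 + 0.4 + 0.6 + 4.3
Step 3: CEC = 19.8 cmol/kg

19.8


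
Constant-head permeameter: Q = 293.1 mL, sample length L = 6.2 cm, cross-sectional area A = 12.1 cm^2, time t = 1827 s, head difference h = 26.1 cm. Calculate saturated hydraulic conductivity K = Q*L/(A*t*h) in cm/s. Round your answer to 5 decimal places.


Step 1: K = Q * L / (A * t * h)
Step 2: Numerator = 293.1 * 6.2 = 1817.22
Step 3: Denominator = 12.1 * 1827 * 26.1 = 576984.87
Step 4: K = 1817.22 / 576984.87 = 0.00315 cm/s

0.00315


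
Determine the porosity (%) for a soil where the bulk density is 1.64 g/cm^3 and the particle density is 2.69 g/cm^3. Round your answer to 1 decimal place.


Step 1: Formula: n = 100 * (1 - BD / PD)
Step 2: n = 100 * (1 - 1.64 / 2.69)
Step 3: n = 100 * (1 - 0.60967)
Step 4: n = 39.0%

39.0


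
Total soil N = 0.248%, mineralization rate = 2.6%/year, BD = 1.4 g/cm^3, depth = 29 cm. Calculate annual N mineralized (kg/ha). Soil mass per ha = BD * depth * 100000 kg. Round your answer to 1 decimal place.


Step 1: Soil mass per ha = BD * depth * 100000 = 1.4 * 29 * 100000 = 4060000 kg
Step 2: Total N pool = soil mass * N%/100 = 4060000 * 0.248/100 = 10068.8 kg/ha
Step 3: N mineralized = N pool * rate%/100 = 10068.8 * 2.6/100 = 261.8 kg/ha/yr

261.8


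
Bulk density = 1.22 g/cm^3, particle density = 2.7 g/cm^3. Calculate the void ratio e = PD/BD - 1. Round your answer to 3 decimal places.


Step 1: e = PD / BD - 1
Step 2: e = 2.7 / 1.22 - 1
Step 3: e = 2.21311 - 1
Step 4: e = 1.213

1.213


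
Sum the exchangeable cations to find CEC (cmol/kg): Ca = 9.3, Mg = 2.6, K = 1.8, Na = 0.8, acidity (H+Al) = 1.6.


Step 1: CEC = Ca + Mg + K + Na + (H+Al)
Step 2: CEC = 9.3 + 2.6 + 1.8 + 0.8 + 1.6
Step 3: CEC = 16.1 cmol/kg

16.1


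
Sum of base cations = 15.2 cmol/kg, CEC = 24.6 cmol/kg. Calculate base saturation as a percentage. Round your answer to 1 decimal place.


Step 1: BS = 100 * (sum of bases) / CEC
Step 2: BS = 100 * 15.2 / 24.6
Step 3: BS = 61.8%

61.8


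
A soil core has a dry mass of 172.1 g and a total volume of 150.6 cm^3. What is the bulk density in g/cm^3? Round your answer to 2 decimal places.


Step 1: Identify the formula: BD = dry mass / volume
Step 2: Substitute values: BD = 172.1 / 150.6
Step 3: BD = 1.14 g/cm^3

1.14


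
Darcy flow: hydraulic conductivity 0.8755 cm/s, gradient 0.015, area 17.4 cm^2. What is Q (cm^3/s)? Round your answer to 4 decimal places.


Step 1: Apply Darcy's law: Q = K * i * A
Step 2: Q = 0.8755 * 0.015 * 17.4
Step 3: Q = 0.2285 cm^3/s

0.2285


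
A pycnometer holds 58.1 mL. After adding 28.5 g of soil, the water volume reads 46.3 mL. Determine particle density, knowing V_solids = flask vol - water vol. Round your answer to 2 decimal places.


Step 1: Volume of solids = flask volume - water volume with soil
Step 2: V_solids = 58.1 - 46.3 = 11.8 mL
Step 3: Particle density = mass / V_solids = 28.5 / 11.8 = 2.42 g/cm^3

2.42


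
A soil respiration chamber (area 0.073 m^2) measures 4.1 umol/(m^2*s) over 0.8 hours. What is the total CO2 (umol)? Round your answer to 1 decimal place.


Step 1: Convert time to seconds: 0.8 hr * 3600 = 2880.0 s
Step 2: Total = flux * area * time_s
Step 3: Total = 4.1 * 0.073 * 2880.0
Step 4: Total = 862.0 umol

862.0


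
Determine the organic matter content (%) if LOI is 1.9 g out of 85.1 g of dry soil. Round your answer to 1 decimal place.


Step 1: OM% = 100 * LOI / sample mass
Step 2: OM = 100 * 1.9 / 85.1
Step 3: OM = 2.2%

2.2


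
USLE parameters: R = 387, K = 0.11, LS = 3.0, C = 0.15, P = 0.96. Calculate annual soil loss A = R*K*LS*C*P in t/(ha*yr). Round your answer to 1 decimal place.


Step 1: A = R * K * LS * C * P
Step 2: R * K = 387 * 0.11 = 42.57
Step 3: (R*K) * LS = 42.57 * 3.0 = 127.71
Step 4: * C * P = 127.71 * 0.15 * 0.96 = 18.4
Step 5: A = 18.4 t/(ha*yr)

18.4


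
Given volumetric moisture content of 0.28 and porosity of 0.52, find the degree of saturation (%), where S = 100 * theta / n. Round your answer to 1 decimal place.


Step 1: S = 100 * theta_v / n
Step 2: S = 100 * 0.28 / 0.52
Step 3: S = 53.8%

53.8


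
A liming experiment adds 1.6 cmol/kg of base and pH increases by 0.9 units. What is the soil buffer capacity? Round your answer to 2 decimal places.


Step 1: BC = change in base / change in pH
Step 2: BC = 1.6 / 0.9
Step 3: BC = 1.78 cmol/(kg*pH unit)

1.78


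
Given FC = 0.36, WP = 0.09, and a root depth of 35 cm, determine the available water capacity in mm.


Step 1: Available water = (FC - WP) * depth * 10
Step 2: AW = (0.36 - 0.09) * 35 * 10
Step 3: AW = 0.27 * 35 * 10
Step 4: AW = 94.5 mm

94.5


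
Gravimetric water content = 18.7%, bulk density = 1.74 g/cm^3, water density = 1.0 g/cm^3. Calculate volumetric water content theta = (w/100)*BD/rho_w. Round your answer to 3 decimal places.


Step 1: theta = (w / 100) * BD / rho_w
Step 2: theta = (18.7 / 100) * 1.74 / 1.0
Step 3: theta = 0.187 * 1.74
Step 4: theta = 0.325

0.325


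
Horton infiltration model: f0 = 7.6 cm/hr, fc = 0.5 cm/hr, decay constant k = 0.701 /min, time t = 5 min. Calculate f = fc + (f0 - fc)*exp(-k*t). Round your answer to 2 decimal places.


Step 1: f = fc + (f0 - fc) * exp(-k * t)
Step 2: exp(-0.701 * 5) = 0.030047
Step 3: f = 0.5 + (7.6 - 0.5) * 0.030047
Step 4: f = 0.5 + 7.1 * 0.030047
Step 5: f = 0.71 cm/hr

0.71


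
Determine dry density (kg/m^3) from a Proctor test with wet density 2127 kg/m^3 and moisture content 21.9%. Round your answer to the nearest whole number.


Step 1: Dry density = wet density / (1 + w/100)
Step 2: Dry density = 2127 / (1 + 21.9/100)
Step 3: Dry density = 2127 / 1.219
Step 4: Dry density = 1745 kg/m^3

1745


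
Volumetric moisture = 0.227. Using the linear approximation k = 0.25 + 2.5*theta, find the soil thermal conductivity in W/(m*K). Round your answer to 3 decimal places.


Step 1: k = 0.25 + 2.5 * theta
Step 2: k = 0.25 + 2.5 * 0.227
Step 3: k = 0.25 + 0.568
Step 4: k = 0.818 W/(m*K)

0.818


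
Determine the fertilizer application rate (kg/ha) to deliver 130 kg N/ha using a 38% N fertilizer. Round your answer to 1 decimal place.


Step 1: Fertilizer rate = target N / (N content / 100)
Step 2: Rate = 130 / (38 / 100)
Step 3: Rate = 130 / 0.38
Step 4: Rate = 342.1 kg/ha

342.1


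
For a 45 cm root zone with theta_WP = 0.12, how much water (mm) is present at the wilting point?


Step 1: Water (mm) = theta_WP * depth * 10
Step 2: Water = 0.12 * 45 * 10
Step 3: Water = 54.0 mm

54.0


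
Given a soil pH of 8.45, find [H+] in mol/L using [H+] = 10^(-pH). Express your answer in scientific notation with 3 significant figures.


Step 1: [H+] = 10^(-pH)
Step 2: [H+] = 10^(-8.45)
Step 3: [H+] = 3.55e-09 mol/L

3.55e-09


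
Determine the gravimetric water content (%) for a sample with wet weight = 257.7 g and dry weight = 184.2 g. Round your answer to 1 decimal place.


Step 1: Water mass = wet - dry = 257.7 - 184.2 = 73.5 g
Step 2: w = 100 * water mass / dry mass
Step 3: w = 100 * 73.5 / 184.2 = 39.9%

39.9


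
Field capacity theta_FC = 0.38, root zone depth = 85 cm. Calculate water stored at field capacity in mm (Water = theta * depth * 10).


Step 1: Water (mm) = theta_FC * depth (cm) * 10
Step 2: Water = 0.38 * 85 * 10
Step 3: Water = 323.0 mm

323.0


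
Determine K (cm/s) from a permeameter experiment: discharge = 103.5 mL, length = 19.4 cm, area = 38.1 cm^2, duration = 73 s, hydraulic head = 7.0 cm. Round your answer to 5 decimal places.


Step 1: K = Q * L / (A * t * h)
Step 2: Numerator = 103.5 * 19.4 = 2007.9
Step 3: Denominator = 38.1 * 73 * 7.0 = 19469.1
Step 4: K = 2007.9 / 19469.1 = 0.10313 cm/s

0.10313


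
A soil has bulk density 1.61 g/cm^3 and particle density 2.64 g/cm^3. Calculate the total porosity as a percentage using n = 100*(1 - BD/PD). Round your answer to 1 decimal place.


Step 1: Formula: n = 100 * (1 - BD / PD)
Step 2: n = 100 * (1 - 1.61 / 2.64)
Step 3: n = 100 * (1 - 0.60985)
Step 4: n = 39.0%

39.0


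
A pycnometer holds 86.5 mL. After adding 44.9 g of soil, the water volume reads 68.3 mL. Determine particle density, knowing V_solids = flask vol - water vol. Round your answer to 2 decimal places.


Step 1: Volume of solids = flask volume - water volume with soil
Step 2: V_solids = 86.5 - 68.3 = 18.2 mL
Step 3: Particle density = mass / V_solids = 44.9 / 18.2 = 2.47 g/cm^3

2.47


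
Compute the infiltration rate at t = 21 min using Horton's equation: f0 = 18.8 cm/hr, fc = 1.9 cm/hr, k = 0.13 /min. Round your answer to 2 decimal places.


Step 1: f = fc + (f0 - fc) * exp(-k * t)
Step 2: exp(-0.13 * 21) = 0.065219
Step 3: f = 1.9 + (18.8 - 1.9) * 0.065219
Step 4: f = 1.9 + 16.9 * 0.065219
Step 5: f = 3.0 cm/hr

3.0


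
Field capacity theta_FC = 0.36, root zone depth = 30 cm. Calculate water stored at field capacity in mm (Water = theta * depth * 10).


Step 1: Water (mm) = theta_FC * depth (cm) * 10
Step 2: Water = 0.36 * 30 * 10
Step 3: Water = 108.0 mm

108.0


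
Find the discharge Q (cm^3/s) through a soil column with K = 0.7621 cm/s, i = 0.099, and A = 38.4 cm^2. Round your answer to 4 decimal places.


Step 1: Apply Darcy's law: Q = K * i * A
Step 2: Q = 0.7621 * 0.099 * 38.4
Step 3: Q = 2.8972 cm^3/s

2.8972


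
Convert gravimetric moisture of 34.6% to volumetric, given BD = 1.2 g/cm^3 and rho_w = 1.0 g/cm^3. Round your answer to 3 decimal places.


Step 1: theta = (w / 100) * BD / rho_w
Step 2: theta = (34.6 / 100) * 1.2 / 1.0
Step 3: theta = 0.346 * 1.2
Step 4: theta = 0.415

0.415


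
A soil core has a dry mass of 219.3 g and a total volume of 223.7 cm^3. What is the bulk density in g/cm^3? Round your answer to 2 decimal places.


Step 1: Identify the formula: BD = dry mass / volume
Step 2: Substitute values: BD = 219.3 / 223.7
Step 3: BD = 0.98 g/cm^3

0.98


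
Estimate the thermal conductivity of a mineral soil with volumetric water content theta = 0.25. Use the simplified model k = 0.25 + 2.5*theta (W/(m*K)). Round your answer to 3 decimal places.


Step 1: k = 0.25 + 2.5 * theta
Step 2: k = 0.25 + 2.5 * 0.25
Step 3: k = 0.25 + 0.625
Step 4: k = 0.875 W/(m*K)

0.875


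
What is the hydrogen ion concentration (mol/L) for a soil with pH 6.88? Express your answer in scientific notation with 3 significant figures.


Step 1: [H+] = 10^(-pH)
Step 2: [H+] = 10^(-6.88)
Step 3: [H+] = 1.32e-07 mol/L

1.32e-07


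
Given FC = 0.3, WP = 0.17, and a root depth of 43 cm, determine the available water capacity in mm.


Step 1: Available water = (FC - WP) * depth * 10
Step 2: AW = (0.3 - 0.17) * 43 * 10
Step 3: AW = 0.13 * 43 * 10
Step 4: AW = 55.9 mm

55.9


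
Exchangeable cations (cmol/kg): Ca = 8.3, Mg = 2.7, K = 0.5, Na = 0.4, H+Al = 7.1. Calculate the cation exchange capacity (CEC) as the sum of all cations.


Step 1: CEC = Ca + Mg + K + Na + (H+Al)
Step 2: CEC = 8.3 + 2.7 + 0.5 + 0.4 + 7.1
Step 3: CEC = 19.0 cmol/kg

19.0


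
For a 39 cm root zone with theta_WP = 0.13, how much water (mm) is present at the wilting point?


Step 1: Water (mm) = theta_WP * depth * 10
Step 2: Water = 0.13 * 39 * 10
Step 3: Water = 50.7 mm

50.7


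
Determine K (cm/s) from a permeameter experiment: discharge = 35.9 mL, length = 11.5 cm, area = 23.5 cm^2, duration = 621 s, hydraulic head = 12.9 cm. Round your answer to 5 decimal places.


Step 1: K = Q * L / (A * t * h)
Step 2: Numerator = 35.9 * 11.5 = 412.85
Step 3: Denominator = 23.5 * 621 * 12.9 = 188256.15
Step 4: K = 412.85 / 188256.15 = 0.00219 cm/s

0.00219


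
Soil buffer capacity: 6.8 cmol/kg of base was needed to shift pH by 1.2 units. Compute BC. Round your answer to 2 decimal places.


Step 1: BC = change in base / change in pH
Step 2: BC = 6.8 / 1.2
Step 3: BC = 5.67 cmol/(kg*pH unit)

5.67


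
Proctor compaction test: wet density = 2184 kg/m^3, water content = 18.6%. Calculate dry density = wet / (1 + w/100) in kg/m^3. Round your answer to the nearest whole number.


Step 1: Dry density = wet density / (1 + w/100)
Step 2: Dry density = 2184 / (1 + 18.6/100)
Step 3: Dry density = 2184 / 1.186
Step 4: Dry density = 1841 kg/m^3

1841


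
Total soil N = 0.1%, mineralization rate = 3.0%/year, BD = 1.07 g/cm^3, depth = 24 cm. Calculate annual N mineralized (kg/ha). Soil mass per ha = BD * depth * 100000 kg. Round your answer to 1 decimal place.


Step 1: Soil mass per ha = BD * depth * 100000 = 1.07 * 24 * 100000 = 2568000 kg
Step 2: Total N pool = soil mass * N%/100 = 2568000 * 0.1/100 = 2568.0 kg/ha
Step 3: N mineralized = N pool * rate%/100 = 2568.0 * 3.0/100 = 77.0 kg/ha/yr

77.0


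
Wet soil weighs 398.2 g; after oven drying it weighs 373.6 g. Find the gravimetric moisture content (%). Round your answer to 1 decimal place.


Step 1: Water mass = wet - dry = 398.2 - 373.6 = 24.6 g
Step 2: w = 100 * water mass / dry mass
Step 3: w = 100 * 24.6 / 373.6 = 6.6%

6.6


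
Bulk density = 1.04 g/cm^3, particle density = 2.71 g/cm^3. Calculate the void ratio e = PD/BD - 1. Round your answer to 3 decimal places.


Step 1: e = PD / BD - 1
Step 2: e = 2.71 / 1.04 - 1
Step 3: e = 2.60577 - 1
Step 4: e = 1.606

1.606


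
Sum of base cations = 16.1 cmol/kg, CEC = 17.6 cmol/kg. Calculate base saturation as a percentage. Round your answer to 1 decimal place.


Step 1: BS = 100 * (sum of bases) / CEC
Step 2: BS = 100 * 16.1 / 17.6
Step 3: BS = 91.5%

91.5


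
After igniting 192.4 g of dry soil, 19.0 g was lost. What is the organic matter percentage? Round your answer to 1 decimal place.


Step 1: OM% = 100 * LOI / sample mass
Step 2: OM = 100 * 19.0 / 192.4
Step 3: OM = 9.9%

9.9


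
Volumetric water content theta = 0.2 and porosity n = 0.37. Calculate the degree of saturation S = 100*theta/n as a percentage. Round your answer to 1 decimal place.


Step 1: S = 100 * theta_v / n
Step 2: S = 100 * 0.2 / 0.37
Step 3: S = 54.1%

54.1


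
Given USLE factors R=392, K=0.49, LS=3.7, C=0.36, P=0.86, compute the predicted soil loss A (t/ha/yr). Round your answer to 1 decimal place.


Step 1: A = R * K * LS * C * P
Step 2: R * K = 392 * 0.49 = 192.08
Step 3: (R*K) * LS = 192.08 * 3.7 = 710.696
Step 4: * C * P = 710.696 * 0.36 * 0.86 = 220.0
Step 5: A = 220.0 t/(ha*yr)

220.0


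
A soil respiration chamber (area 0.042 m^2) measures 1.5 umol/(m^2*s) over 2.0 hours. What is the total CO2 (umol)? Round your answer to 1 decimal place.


Step 1: Convert time to seconds: 2.0 hr * 3600 = 7200.0 s
Step 2: Total = flux * area * time_s
Step 3: Total = 1.5 * 0.042 * 7200.0
Step 4: Total = 453.6 umol

453.6


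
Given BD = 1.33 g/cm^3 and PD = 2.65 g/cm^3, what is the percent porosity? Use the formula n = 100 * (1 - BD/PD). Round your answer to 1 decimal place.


Step 1: Formula: n = 100 * (1 - BD / PD)
Step 2: n = 100 * (1 - 1.33 / 2.65)
Step 3: n = 100 * (1 - 0.50189)
Step 4: n = 49.8%

49.8


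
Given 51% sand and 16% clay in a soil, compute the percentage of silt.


Step 1: sand + silt + clay = 100%
Step 2: silt = 100 - sand - clay
Step 3: silt = 100 - 51 - 16
Step 4: silt = 33%

33


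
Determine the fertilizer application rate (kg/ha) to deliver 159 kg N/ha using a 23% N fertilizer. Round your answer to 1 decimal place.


Step 1: Fertilizer rate = target N / (N content / 100)
Step 2: Rate = 159 / (23 / 100)
Step 3: Rate = 159 / 0.23
Step 4: Rate = 691.3 kg/ha

691.3


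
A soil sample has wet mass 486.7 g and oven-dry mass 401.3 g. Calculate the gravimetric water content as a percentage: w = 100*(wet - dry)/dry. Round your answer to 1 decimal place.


Step 1: Water mass = wet - dry = 486.7 - 401.3 = 85.4 g
Step 2: w = 100 * water mass / dry mass
Step 3: w = 100 * 85.4 / 401.3 = 21.3%

21.3


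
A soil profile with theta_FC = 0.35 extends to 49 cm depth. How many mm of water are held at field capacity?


Step 1: Water (mm) = theta_FC * depth (cm) * 10
Step 2: Water = 0.35 * 49 * 10
Step 3: Water = 171.5 mm

171.5


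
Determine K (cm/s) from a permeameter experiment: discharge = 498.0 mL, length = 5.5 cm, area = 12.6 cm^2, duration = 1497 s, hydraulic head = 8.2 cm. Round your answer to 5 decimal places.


Step 1: K = Q * L / (A * t * h)
Step 2: Numerator = 498.0 * 5.5 = 2739.0
Step 3: Denominator = 12.6 * 1497 * 8.2 = 154670.04
Step 4: K = 2739.0 / 154670.04 = 0.01771 cm/s

0.01771


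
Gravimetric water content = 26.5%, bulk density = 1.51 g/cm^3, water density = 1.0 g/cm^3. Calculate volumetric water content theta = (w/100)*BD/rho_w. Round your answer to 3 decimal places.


Step 1: theta = (w / 100) * BD / rho_w
Step 2: theta = (26.5 / 100) * 1.51 / 1.0
Step 3: theta = 0.265 * 1.51
Step 4: theta = 0.4

0.4


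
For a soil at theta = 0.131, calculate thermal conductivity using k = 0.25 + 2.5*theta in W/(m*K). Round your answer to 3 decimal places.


Step 1: k = 0.25 + 2.5 * theta
Step 2: k = 0.25 + 2.5 * 0.131
Step 3: k = 0.25 + 0.328
Step 4: k = 0.578 W/(m*K)

0.578


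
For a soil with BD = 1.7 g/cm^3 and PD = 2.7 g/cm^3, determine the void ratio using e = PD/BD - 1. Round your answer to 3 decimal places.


Step 1: e = PD / BD - 1
Step 2: e = 2.7 / 1.7 - 1
Step 3: e = 1.58824 - 1
Step 4: e = 0.588

0.588


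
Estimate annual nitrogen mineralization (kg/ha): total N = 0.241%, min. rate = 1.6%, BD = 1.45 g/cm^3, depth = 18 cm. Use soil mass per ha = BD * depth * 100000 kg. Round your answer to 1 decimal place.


Step 1: Soil mass per ha = BD * depth * 100000 = 1.45 * 18 * 100000 = 2610000 kg
Step 2: Total N pool = soil mass * N%/100 = 2610000 * 0.241/100 = 6290.1 kg/ha
Step 3: N mineralized = N pool * rate%/100 = 6290.1 * 1.6/100 = 100.6 kg/ha/yr

100.6


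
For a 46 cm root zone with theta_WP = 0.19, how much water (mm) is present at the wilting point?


Step 1: Water (mm) = theta_WP * depth * 10
Step 2: Water = 0.19 * 46 * 10
Step 3: Water = 87.4 mm

87.4


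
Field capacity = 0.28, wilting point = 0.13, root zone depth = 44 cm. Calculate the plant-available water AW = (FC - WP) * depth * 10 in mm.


Step 1: Available water = (FC - WP) * depth * 10
Step 2: AW = (0.28 - 0.13) * 44 * 10
Step 3: AW = 0.15 * 44 * 10
Step 4: AW = 66.0 mm

66.0


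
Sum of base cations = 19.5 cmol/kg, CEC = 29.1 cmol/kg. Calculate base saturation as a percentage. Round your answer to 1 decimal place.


Step 1: BS = 100 * (sum of bases) / CEC
Step 2: BS = 100 * 19.5 / 29.1
Step 3: BS = 67.0%

67.0


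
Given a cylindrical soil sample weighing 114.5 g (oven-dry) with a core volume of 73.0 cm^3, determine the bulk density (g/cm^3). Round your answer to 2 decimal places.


Step 1: Identify the formula: BD = dry mass / volume
Step 2: Substitute values: BD = 114.5 / 73.0
Step 3: BD = 1.57 g/cm^3

1.57


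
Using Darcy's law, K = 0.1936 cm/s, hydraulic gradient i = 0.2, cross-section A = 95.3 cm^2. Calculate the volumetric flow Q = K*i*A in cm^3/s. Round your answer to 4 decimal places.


Step 1: Apply Darcy's law: Q = K * i * A
Step 2: Q = 0.1936 * 0.2 * 95.3
Step 3: Q = 3.69 cm^3/s

3.69


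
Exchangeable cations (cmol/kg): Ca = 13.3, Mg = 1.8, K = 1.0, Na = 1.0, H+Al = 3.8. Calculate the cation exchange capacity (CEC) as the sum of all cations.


Step 1: CEC = Ca + Mg + K + Na + (H+Al)
Step 2: CEC = 13.3 + 1.8 + 1.0 + 1.0 + 3.8
Step 3: CEC = 20.9 cmol/kg

20.9


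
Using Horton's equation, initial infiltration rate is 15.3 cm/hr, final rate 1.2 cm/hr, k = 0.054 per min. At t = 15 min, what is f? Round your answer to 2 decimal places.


Step 1: f = fc + (f0 - fc) * exp(-k * t)
Step 2: exp(-0.054 * 15) = 0.444858
Step 3: f = 1.2 + (15.3 - 1.2) * 0.444858
Step 4: f = 1.2 + 14.1 * 0.444858
Step 5: f = 7.47 cm/hr

7.47


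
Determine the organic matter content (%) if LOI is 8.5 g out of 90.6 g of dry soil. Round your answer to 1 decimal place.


Step 1: OM% = 100 * LOI / sample mass
Step 2: OM = 100 * 8.5 / 90.6
Step 3: OM = 9.4%

9.4


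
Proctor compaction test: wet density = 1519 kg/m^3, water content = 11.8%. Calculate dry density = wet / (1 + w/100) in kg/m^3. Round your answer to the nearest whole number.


Step 1: Dry density = wet density / (1 + w/100)
Step 2: Dry density = 1519 / (1 + 11.8/100)
Step 3: Dry density = 1519 / 1.118
Step 4: Dry density = 1359 kg/m^3

1359


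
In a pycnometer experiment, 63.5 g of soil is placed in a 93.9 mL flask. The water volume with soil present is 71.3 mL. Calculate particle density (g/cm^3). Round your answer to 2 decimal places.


Step 1: Volume of solids = flask volume - water volume with soil
Step 2: V_solids = 93.9 - 71.3 = 22.6 mL
Step 3: Particle density = mass / V_solids = 63.5 / 22.6 = 2.81 g/cm^3

2.81


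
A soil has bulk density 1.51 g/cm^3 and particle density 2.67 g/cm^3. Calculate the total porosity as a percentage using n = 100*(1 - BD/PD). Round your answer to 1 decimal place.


Step 1: Formula: n = 100 * (1 - BD / PD)
Step 2: n = 100 * (1 - 1.51 / 2.67)
Step 3: n = 100 * (1 - 0.56554)
Step 4: n = 43.4%

43.4


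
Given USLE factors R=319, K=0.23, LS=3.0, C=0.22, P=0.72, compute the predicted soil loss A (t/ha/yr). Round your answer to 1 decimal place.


Step 1: A = R * K * LS * C * P
Step 2: R * K = 319 * 0.23 = 73.37
Step 3: (R*K) * LS = 73.37 * 3.0 = 220.11
Step 4: * C * P = 220.11 * 0.22 * 0.72 = 34.9
Step 5: A = 34.9 t/(ha*yr)

34.9


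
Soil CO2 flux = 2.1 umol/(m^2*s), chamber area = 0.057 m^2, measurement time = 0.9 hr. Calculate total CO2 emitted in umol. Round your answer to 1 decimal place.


Step 1: Convert time to seconds: 0.9 hr * 3600 = 3240.0 s
Step 2: Total = flux * area * time_s
Step 3: Total = 2.1 * 0.057 * 3240.0
Step 4: Total = 387.8 umol

387.8


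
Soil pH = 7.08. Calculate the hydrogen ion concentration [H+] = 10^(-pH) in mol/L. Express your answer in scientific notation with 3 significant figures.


Step 1: [H+] = 10^(-pH)
Step 2: [H+] = 10^(-7.08)
Step 3: [H+] = 8.32e-08 mol/L

8.32e-08


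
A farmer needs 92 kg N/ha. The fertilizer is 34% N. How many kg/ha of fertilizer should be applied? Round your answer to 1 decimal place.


Step 1: Fertilizer rate = target N / (N content / 100)
Step 2: Rate = 92 / (34 / 100)
Step 3: Rate = 92 / 0.34
Step 4: Rate = 270.6 kg/ha

270.6


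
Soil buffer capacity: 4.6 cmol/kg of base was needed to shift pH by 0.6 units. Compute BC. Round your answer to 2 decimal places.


Step 1: BC = change in base / change in pH
Step 2: BC = 4.6 / 0.6
Step 3: BC = 7.67 cmol/(kg*pH unit)

7.67


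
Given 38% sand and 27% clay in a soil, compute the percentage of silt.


Step 1: sand + silt + clay = 100%
Step 2: silt = 100 - sand - clay
Step 3: silt = 100 - 38 - 27
Step 4: silt = 35%

35


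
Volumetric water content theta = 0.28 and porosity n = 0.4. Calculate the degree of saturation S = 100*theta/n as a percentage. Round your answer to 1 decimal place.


Step 1: S = 100 * theta_v / n
Step 2: S = 100 * 0.28 / 0.4
Step 3: S = 70.0%

70.0


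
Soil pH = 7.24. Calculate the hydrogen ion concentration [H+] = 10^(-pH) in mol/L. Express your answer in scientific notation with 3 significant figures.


Step 1: [H+] = 10^(-pH)
Step 2: [H+] = 10^(-7.24)
Step 3: [H+] = 5.75e-08 mol/L

5.75e-08


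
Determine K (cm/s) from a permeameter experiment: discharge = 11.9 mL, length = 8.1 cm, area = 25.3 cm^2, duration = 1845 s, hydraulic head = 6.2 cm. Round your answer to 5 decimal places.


Step 1: K = Q * L / (A * t * h)
Step 2: Numerator = 11.9 * 8.1 = 96.39
Step 3: Denominator = 25.3 * 1845 * 6.2 = 289406.7
Step 4: K = 96.39 / 289406.7 = 0.00033 cm/s

0.00033


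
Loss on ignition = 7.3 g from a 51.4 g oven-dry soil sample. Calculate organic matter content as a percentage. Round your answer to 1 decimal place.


Step 1: OM% = 100 * LOI / sample mass
Step 2: OM = 100 * 7.3 / 51.4
Step 3: OM = 14.2%

14.2


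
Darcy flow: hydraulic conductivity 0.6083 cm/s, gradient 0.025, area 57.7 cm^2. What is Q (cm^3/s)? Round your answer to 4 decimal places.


Step 1: Apply Darcy's law: Q = K * i * A
Step 2: Q = 0.6083 * 0.025 * 57.7
Step 3: Q = 0.8775 cm^3/s

0.8775


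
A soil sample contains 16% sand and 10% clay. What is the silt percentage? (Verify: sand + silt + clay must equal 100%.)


Step 1: sand + silt + clay = 100%
Step 2: silt = 100 - sand - clay
Step 3: silt = 100 - 16 - 10
Step 4: silt = 74%

74


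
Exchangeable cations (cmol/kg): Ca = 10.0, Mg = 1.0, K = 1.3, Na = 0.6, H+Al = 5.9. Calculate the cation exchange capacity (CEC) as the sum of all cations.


Step 1: CEC = Ca + Mg + K + Na + (H+Al)
Step 2: CEC = 10.0 + 1.0 + 1.3 + 0.6 + 5.9
Step 3: CEC = 18.8 cmol/kg

18.8


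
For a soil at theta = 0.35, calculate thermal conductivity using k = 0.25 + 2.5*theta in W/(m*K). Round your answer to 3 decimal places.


Step 1: k = 0.25 + 2.5 * theta
Step 2: k = 0.25 + 2.5 * 0.35
Step 3: k = 0.25 + 0.875
Step 4: k = 1.125 W/(m*K)

1.125


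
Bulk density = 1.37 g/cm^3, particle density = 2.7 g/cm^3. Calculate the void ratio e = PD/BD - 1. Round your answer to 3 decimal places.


Step 1: e = PD / BD - 1
Step 2: e = 2.7 / 1.37 - 1
Step 3: e = 1.9708 - 1
Step 4: e = 0.971

0.971


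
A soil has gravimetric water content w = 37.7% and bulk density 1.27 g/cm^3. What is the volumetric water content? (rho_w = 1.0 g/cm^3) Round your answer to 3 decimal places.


Step 1: theta = (w / 100) * BD / rho_w
Step 2: theta = (37.7 / 100) * 1.27 / 1.0
Step 3: theta = 0.377 * 1.27
Step 4: theta = 0.479

0.479


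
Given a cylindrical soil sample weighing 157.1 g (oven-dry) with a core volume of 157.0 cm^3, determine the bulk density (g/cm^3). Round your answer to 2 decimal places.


Step 1: Identify the formula: BD = dry mass / volume
Step 2: Substitute values: BD = 157.1 / 157.0
Step 3: BD = 1.0 g/cm^3

1.0


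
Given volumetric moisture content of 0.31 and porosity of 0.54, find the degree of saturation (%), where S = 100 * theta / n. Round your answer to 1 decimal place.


Step 1: S = 100 * theta_v / n
Step 2: S = 100 * 0.31 / 0.54
Step 3: S = 57.4%

57.4


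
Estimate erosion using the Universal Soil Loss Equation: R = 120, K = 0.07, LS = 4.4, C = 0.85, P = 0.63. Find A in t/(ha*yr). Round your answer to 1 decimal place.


Step 1: A = R * K * LS * C * P
Step 2: R * K = 120 * 0.07 = 8.4
Step 3: (R*K) * LS = 8.4 * 4.4 = 36.96
Step 4: * C * P = 36.96 * 0.85 * 0.63 = 19.8
Step 5: A = 19.8 t/(ha*yr)

19.8
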